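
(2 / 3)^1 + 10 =32 / 3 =10.67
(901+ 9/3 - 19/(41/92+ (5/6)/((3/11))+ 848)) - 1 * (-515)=1000440285/705043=1418.98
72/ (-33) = -24/ 11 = -2.18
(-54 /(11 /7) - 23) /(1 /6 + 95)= -3786 /6281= -0.60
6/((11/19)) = 114/11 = 10.36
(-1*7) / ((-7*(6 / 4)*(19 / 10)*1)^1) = 20 / 57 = 0.35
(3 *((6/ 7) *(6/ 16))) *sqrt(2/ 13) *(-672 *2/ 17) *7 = -9072 *sqrt(26)/ 221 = -209.31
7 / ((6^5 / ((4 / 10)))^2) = 7 / 377913600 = 0.00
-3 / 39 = -1 / 13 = -0.08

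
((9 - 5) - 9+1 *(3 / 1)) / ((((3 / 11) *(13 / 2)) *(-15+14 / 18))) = 33 / 416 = 0.08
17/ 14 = 1.21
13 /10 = 1.30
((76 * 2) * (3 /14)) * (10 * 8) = 18240 /7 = 2605.71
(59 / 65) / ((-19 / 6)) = -354 / 1235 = -0.29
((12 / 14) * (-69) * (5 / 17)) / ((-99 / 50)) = 8.79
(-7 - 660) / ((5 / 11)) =-7337 / 5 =-1467.40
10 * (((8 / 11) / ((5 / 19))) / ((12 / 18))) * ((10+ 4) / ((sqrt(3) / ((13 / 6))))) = 13832 * sqrt(3) / 33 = 725.99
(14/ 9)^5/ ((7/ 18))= 153664/ 6561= 23.42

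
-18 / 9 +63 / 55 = -0.85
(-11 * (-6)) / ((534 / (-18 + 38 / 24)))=-2167 / 1068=-2.03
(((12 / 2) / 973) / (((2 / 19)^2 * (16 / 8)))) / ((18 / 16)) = 722 / 2919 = 0.25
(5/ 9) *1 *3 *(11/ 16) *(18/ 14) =165/ 112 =1.47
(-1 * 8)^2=64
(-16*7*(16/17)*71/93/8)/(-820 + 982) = -7952/128061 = -0.06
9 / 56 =0.16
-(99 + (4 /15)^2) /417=-0.24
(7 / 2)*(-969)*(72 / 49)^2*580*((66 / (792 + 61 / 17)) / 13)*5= -326896010496 / 2412319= -135511.10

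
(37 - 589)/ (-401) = 552/ 401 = 1.38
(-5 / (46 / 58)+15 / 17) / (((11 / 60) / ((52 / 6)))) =-1102400 / 4301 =-256.31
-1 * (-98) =98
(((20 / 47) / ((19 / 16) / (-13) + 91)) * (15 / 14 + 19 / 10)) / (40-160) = -10816 / 93315915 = -0.00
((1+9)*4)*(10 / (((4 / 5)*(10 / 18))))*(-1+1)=0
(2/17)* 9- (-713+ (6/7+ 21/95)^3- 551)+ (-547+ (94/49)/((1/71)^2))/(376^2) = 893288894585618179/706788618088000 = 1263.87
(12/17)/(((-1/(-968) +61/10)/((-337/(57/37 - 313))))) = 60349960/482080611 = 0.13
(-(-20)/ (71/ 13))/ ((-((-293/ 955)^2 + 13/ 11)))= -652097875/ 227211786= -2.87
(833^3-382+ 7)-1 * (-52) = 578009214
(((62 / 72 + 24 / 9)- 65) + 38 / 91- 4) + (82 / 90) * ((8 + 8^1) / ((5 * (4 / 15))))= -886507 / 16380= -54.12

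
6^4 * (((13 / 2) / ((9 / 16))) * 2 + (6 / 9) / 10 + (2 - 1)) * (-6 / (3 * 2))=-156672 / 5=-31334.40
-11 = -11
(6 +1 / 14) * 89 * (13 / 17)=413.21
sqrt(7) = 2.65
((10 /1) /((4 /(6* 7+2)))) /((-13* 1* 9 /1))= -110 /117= -0.94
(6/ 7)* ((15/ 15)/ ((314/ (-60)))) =-180/ 1099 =-0.16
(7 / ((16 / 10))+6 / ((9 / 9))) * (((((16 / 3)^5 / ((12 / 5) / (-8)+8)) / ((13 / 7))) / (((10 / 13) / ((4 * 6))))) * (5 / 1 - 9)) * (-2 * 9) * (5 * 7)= 24368906240 / 99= 246150568.08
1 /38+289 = 10983 /38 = 289.03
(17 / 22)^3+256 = 2730801 / 10648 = 256.46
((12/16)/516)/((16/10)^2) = 25/44032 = 0.00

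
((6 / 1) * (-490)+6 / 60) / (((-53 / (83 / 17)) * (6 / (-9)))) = -406.23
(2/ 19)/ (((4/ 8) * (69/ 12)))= 0.04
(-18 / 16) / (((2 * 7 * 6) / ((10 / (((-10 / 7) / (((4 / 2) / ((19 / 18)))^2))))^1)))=243 / 722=0.34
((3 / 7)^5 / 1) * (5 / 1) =1215 / 16807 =0.07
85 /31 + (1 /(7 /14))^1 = 147 /31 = 4.74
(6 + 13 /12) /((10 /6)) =17 /4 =4.25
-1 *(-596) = 596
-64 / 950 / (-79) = 32 / 37525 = 0.00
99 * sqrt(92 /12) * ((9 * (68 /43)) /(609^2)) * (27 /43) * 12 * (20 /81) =0.02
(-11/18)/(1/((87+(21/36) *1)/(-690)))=11561/149040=0.08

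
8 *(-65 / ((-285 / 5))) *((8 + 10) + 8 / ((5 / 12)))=6448 / 19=339.37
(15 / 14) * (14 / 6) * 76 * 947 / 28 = 89965 / 14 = 6426.07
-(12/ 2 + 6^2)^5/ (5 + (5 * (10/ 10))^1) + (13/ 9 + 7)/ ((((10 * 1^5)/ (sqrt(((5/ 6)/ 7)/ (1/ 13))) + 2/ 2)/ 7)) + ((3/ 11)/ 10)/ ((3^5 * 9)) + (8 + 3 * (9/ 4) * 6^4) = -866126131070869/ 66317130 + 1064 * sqrt(2730)/ 7443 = -13060360.66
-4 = -4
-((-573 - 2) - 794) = 1369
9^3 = 729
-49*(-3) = 147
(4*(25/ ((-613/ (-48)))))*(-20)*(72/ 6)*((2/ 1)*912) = -2101248000/ 613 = -3427810.77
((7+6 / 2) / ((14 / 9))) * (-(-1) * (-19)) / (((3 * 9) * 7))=-0.65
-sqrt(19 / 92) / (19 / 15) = -15 * sqrt(437) / 874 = -0.36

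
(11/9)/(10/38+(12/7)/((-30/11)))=-7315/2187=-3.34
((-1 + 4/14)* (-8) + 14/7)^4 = 8503056/2401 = 3541.46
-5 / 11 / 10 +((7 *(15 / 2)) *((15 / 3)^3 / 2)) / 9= 48119 / 132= 364.54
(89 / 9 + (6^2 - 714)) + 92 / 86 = -258145 / 387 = -667.04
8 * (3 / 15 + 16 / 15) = 152 / 15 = 10.13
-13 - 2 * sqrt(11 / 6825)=-13 - 2 * sqrt(3003) / 1365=-13.08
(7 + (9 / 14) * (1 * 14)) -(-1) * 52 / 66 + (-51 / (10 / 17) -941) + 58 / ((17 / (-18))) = -6015737 / 5610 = -1072.32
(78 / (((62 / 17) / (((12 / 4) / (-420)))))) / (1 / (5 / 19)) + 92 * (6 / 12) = 757969 / 16492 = 45.96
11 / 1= 11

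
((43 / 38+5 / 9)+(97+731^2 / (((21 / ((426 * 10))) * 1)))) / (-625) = -259507312297 / 1496250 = -173438.47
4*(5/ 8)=5/ 2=2.50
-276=-276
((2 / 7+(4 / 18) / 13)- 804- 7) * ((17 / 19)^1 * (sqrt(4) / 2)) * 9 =-11287337 / 1729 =-6528.25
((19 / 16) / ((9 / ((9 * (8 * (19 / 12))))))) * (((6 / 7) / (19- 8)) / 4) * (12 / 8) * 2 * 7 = 1083 / 176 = 6.15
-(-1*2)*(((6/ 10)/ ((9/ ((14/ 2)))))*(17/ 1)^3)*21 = 481474/ 5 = 96294.80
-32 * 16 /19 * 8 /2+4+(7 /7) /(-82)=-161723 /1558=-103.80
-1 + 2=1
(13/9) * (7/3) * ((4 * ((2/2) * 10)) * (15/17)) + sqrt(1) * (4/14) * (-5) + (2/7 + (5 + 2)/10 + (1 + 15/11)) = 14240287/117810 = 120.88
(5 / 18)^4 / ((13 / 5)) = 3125 / 1364688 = 0.00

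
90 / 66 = 1.36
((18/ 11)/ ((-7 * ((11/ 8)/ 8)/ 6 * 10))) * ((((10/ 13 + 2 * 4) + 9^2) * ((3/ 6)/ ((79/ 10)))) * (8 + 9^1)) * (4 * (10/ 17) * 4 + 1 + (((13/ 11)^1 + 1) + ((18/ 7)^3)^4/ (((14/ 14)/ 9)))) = -7852465519386411551688576/ 132441173218713359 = -59290214.13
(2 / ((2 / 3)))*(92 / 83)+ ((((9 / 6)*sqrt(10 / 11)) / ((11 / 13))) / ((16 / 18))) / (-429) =3.32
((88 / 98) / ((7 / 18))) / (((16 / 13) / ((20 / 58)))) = 6435 / 9947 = 0.65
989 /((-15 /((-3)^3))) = 1780.20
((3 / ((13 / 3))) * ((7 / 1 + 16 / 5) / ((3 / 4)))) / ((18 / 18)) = 612 / 65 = 9.42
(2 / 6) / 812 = 1 / 2436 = 0.00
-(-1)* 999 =999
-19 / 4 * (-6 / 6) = 19 / 4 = 4.75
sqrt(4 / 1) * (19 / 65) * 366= 13908 / 65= 213.97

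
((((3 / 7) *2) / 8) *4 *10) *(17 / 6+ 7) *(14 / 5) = 118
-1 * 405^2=-164025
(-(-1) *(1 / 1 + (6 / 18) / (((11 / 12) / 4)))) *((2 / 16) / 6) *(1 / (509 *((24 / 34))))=51 / 358336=0.00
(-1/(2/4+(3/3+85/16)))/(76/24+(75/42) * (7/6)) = -0.03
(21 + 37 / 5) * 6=852 / 5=170.40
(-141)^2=19881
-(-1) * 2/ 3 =2/ 3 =0.67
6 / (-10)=-3 / 5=-0.60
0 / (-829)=0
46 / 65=0.71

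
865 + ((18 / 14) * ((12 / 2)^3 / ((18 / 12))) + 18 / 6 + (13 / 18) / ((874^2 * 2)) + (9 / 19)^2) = 1053.37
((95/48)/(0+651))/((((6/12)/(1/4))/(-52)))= -1235/15624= -0.08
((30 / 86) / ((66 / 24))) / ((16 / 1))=15 / 1892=0.01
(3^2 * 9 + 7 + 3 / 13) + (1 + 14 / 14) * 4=1251 / 13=96.23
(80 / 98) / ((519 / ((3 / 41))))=40 / 347557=0.00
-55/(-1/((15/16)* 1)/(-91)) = -75075/16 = -4692.19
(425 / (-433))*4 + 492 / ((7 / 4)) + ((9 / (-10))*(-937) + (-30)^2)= 61241863 / 30310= 2020.52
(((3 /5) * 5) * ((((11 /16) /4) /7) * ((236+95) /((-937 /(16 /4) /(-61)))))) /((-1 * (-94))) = 666303 /9864736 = 0.07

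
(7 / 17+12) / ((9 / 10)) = 13.79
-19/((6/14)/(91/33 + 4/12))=-4522/33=-137.03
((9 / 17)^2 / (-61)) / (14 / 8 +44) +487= 523704595 / 1075369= 487.00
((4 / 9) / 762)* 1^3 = 2 / 3429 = 0.00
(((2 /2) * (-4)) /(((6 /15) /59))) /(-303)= 590 /303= 1.95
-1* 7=-7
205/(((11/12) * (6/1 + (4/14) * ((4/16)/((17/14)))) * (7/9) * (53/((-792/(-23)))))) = 27099360/878899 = 30.83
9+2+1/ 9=100/ 9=11.11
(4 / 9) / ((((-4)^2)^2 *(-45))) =-1 / 25920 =-0.00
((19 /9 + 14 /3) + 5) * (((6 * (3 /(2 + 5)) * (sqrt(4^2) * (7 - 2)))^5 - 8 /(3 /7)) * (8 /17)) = 15382594376269184 /7714413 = 1994007110.62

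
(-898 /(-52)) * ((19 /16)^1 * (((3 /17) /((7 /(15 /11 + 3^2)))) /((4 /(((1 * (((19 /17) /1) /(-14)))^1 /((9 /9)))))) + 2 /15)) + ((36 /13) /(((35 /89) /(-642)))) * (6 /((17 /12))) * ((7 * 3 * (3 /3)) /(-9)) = 173713362878267 /3888044160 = 44678.86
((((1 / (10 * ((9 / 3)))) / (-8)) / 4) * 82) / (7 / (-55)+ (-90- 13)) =0.00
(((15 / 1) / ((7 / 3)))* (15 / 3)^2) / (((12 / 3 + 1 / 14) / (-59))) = -44250 / 19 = -2328.95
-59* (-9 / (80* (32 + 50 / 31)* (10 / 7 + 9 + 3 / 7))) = 115227 / 6335360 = 0.02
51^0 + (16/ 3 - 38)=-95/ 3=-31.67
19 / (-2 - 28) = -19 / 30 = -0.63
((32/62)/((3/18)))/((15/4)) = 128/155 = 0.83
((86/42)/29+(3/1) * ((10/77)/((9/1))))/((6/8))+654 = 1878070/2871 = 654.15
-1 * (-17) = 17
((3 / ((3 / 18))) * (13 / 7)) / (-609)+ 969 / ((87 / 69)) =1091985 / 1421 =768.46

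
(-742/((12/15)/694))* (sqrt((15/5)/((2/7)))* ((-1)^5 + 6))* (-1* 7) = 22528975* sqrt(42)/2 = 73002222.59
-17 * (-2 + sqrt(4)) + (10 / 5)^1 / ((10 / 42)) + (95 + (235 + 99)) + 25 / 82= 179459 / 410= 437.70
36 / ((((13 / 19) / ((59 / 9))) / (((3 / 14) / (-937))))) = -6726 / 85267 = -0.08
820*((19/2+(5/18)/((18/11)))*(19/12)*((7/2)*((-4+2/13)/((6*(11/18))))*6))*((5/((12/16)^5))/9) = -647436.66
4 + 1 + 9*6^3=1949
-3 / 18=-1 / 6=-0.17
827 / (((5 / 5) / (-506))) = -418462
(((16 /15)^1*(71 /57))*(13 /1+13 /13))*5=15904 /171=93.01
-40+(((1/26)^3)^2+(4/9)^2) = -995944461743/25022177856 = -39.80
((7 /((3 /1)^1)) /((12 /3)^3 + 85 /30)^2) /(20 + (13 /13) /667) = 18676 /715082047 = 0.00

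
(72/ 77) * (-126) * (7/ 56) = -162/ 11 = -14.73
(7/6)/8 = 0.15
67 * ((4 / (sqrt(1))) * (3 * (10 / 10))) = 804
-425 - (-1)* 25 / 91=-38650 / 91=-424.73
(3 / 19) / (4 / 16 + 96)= 12 / 7315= 0.00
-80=-80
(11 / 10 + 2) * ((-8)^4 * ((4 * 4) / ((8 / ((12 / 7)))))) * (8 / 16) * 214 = 163037184 / 35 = 4658205.26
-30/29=-1.03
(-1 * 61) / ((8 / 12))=-183 / 2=-91.50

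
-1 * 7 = -7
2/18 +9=82/9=9.11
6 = 6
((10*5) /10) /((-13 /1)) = -0.38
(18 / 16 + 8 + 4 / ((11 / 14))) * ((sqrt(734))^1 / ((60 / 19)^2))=38.62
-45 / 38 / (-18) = 5 / 76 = 0.07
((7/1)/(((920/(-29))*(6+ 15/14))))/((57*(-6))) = 1421/15574680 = 0.00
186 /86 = 93 /43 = 2.16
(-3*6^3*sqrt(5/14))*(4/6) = -216*sqrt(70)/7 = -258.17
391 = 391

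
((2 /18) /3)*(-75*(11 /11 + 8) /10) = -5 /2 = -2.50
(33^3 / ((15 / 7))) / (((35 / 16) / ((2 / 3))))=127776 / 25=5111.04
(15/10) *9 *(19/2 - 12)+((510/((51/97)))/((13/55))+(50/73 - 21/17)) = 262615929/64532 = 4069.55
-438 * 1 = -438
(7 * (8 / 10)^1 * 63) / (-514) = -882 / 1285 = -0.69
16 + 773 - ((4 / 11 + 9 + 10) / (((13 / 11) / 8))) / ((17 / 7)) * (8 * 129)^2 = -12703431903 / 221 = -57481592.32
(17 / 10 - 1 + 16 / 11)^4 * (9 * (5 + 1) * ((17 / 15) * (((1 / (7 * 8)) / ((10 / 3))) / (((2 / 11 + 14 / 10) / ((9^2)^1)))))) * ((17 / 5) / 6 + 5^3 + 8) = 52223734092838437 / 1080772000000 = 48320.77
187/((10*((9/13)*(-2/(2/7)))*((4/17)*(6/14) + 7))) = -3179/5850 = -0.54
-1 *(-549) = 549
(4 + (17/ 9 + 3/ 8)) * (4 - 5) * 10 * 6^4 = -81180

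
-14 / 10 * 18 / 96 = -21 / 80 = -0.26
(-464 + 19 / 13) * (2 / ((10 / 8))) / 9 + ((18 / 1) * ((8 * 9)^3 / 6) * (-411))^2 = 123901623736117445656 / 585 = 211797647412166573.77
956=956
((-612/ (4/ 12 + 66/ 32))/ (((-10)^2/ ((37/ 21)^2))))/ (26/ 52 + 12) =-2234208/ 3521875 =-0.63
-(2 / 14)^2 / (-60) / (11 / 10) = 1 / 3234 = 0.00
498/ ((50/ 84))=20916/ 25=836.64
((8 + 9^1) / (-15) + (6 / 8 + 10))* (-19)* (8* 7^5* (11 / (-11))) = 24567352.13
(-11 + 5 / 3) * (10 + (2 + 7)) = -532 / 3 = -177.33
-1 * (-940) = 940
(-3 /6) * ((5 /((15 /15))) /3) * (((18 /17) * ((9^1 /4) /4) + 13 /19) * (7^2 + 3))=-214955 /3876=-55.46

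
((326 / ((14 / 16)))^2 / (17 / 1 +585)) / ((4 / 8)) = 6801664 / 14749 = 461.16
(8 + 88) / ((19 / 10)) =50.53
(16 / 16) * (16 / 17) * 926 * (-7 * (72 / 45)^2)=-6637568 / 425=-15617.81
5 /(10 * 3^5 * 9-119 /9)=45 /196711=0.00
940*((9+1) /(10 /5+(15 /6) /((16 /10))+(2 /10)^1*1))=2498.34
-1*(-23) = 23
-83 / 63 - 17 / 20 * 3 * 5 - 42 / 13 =-56669 / 3276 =-17.30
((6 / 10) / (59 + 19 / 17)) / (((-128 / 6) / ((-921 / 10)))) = 140913 / 3270400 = 0.04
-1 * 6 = -6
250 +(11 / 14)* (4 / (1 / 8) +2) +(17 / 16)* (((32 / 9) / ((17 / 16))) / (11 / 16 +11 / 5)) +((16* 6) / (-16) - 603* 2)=-1941899 / 2079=-934.05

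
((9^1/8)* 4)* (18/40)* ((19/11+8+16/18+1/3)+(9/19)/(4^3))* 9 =21368367/107008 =199.69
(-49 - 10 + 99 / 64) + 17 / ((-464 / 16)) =-107721 / 1856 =-58.04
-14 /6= -7 /3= -2.33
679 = 679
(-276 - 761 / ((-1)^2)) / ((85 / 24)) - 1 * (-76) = -1084 / 5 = -216.80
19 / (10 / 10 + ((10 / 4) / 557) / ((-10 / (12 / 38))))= 402154 / 21163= 19.00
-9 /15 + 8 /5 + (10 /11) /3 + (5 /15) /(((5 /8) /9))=1007 /165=6.10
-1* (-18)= 18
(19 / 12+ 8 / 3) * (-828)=-3519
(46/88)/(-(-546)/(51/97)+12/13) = 5083/10107064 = 0.00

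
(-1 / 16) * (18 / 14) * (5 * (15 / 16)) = -675 / 1792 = -0.38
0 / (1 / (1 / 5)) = 0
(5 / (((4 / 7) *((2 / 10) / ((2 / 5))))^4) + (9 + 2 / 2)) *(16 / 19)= 12165 / 19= 640.26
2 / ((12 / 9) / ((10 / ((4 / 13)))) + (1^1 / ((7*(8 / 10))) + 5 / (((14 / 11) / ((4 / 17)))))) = 26520 / 15169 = 1.75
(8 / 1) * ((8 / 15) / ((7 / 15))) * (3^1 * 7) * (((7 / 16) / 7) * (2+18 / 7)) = 384 / 7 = 54.86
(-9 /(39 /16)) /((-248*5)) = 6 /2015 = 0.00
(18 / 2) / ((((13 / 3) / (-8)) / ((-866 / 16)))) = 11691 / 13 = 899.31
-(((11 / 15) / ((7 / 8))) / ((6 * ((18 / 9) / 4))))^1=-88 / 315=-0.28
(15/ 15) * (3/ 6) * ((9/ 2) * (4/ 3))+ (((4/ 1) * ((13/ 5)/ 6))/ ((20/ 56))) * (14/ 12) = 1949/ 225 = 8.66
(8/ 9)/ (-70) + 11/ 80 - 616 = -3104011/ 5040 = -615.88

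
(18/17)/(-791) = -18/13447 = -0.00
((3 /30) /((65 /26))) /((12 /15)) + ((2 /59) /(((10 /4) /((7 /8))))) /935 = 55179 /1103300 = 0.05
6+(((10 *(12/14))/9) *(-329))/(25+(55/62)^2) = -365822/59475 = -6.15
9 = 9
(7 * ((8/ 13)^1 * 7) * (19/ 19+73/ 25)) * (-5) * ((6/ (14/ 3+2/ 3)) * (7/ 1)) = -302526/ 65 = -4654.25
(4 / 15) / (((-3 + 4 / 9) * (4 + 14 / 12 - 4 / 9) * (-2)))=108 / 9775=0.01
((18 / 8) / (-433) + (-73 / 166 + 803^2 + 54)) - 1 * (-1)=92703005219 / 143756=644863.56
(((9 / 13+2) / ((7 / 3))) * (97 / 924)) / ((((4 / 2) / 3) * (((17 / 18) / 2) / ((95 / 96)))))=414675 / 1089088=0.38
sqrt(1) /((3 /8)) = 8 /3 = 2.67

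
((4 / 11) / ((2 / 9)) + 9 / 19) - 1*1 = 232 / 209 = 1.11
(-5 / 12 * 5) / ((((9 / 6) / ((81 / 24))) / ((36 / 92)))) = -675 / 368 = -1.83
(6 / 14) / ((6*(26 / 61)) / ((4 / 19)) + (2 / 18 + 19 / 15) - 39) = -8235 / 489496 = -0.02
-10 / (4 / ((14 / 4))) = -35 / 4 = -8.75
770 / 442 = 385 / 221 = 1.74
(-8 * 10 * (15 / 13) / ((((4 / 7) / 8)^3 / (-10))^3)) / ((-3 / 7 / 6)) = -347105585971200000 / 13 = -26700429690092307.69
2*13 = 26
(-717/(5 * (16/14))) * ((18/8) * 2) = -45171/80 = -564.64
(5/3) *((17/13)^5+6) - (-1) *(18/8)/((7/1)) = 520691011/31188612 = 16.69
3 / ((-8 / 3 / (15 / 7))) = -135 / 56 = -2.41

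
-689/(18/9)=-689/2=-344.50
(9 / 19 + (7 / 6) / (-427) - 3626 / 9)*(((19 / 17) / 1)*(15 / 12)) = -41976215 / 74664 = -562.20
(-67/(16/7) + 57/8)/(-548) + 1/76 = 8937/166592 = 0.05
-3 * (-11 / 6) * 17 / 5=187 / 10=18.70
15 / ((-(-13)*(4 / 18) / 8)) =540 / 13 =41.54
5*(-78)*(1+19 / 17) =-14040 / 17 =-825.88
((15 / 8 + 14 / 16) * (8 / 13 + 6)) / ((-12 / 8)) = -12.13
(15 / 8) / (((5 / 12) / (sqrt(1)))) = 9 / 2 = 4.50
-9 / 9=-1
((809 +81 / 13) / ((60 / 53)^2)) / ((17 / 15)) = 14884891 / 26520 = 561.27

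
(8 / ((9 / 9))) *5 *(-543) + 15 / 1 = -21705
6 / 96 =0.06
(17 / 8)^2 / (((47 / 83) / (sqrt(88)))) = 23987 * sqrt(22) / 1504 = 74.81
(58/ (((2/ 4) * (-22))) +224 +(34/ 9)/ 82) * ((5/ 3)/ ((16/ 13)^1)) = 57720065/ 194832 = 296.26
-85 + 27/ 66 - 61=-3203/ 22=-145.59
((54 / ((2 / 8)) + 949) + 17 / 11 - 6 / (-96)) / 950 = 205323 / 167200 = 1.23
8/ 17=0.47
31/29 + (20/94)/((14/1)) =10344/9541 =1.08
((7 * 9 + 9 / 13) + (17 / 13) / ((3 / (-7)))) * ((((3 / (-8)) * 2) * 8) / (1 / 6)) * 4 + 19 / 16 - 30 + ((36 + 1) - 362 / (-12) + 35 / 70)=-5424715 / 624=-8693.45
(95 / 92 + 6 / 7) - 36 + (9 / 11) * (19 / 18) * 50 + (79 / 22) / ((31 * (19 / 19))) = 2017591 / 219604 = 9.19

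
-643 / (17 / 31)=-19933 / 17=-1172.53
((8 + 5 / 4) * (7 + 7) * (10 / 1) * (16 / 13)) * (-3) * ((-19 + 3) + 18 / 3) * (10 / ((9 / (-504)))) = -348096000 / 13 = -26776615.38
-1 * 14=-14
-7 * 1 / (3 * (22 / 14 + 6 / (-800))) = -19600 / 13137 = -1.49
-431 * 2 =-862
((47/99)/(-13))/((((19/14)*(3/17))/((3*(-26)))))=22372/1881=11.89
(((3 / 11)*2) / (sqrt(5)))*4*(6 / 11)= 144*sqrt(5) / 605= 0.53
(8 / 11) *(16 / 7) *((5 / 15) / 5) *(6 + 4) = 256 / 231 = 1.11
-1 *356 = -356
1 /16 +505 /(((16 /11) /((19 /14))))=105559 /224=471.25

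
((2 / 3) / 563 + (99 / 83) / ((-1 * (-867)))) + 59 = 2390432248 / 40514043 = 59.00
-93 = -93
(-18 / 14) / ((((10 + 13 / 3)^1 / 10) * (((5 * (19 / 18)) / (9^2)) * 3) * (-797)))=26244 / 4558043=0.01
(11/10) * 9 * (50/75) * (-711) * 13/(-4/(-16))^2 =-4880304/5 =-976060.80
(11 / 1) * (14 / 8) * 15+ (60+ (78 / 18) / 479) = 2004667 / 5748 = 348.76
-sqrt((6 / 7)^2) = -6 / 7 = -0.86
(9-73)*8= -512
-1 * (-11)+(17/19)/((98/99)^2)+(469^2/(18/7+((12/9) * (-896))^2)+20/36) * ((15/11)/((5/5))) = 3487130683124603/270722605423116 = 12.88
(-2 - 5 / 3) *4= -44 / 3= -14.67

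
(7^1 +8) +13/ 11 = 178/ 11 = 16.18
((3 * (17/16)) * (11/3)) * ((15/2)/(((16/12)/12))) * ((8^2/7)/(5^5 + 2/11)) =185130/80213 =2.31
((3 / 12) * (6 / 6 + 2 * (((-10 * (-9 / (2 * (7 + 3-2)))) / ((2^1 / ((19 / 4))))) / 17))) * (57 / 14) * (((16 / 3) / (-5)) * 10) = -26581 / 952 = -27.92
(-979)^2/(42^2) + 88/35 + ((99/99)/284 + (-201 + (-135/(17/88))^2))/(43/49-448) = -360764484505639/660839633370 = -545.92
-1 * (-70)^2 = -4900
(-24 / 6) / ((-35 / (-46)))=-184 / 35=-5.26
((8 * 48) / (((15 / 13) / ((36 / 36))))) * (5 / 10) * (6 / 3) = 1664 / 5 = 332.80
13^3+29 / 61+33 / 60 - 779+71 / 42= 1420.72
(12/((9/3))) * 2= 8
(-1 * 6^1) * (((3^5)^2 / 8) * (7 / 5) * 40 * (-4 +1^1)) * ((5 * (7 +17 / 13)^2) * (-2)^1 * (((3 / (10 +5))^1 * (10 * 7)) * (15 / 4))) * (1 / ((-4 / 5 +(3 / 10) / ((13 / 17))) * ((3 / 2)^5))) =59997563136000 / 689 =87079191779.39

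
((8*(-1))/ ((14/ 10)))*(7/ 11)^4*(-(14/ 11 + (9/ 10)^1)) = 327908/ 161051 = 2.04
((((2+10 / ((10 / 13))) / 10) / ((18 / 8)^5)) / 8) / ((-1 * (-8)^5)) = 1 / 10077696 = 0.00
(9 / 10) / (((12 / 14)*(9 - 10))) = -21 / 20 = -1.05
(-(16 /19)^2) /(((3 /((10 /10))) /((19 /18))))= -128 /513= -0.25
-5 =-5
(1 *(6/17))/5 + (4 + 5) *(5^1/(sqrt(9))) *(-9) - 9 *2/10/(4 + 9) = -29850/221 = -135.07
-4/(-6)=2/3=0.67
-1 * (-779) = 779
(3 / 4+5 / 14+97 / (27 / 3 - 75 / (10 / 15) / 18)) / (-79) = -11205 / 24332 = -0.46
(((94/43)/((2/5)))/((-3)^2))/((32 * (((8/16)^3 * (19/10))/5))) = 5875/14706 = 0.40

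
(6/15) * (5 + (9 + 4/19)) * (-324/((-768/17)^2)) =-70227/77824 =-0.90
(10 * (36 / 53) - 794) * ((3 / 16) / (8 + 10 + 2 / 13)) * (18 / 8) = -7322211 / 400256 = -18.29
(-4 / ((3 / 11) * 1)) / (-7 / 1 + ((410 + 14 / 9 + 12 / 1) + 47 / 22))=-2904 / 82901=-0.04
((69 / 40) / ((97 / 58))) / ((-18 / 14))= -4669 / 5820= -0.80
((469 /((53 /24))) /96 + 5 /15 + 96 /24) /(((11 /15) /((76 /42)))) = 395485 /24486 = 16.15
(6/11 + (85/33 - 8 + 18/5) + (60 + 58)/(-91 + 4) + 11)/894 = 6671/712965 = 0.01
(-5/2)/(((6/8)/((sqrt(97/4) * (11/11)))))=-5 * sqrt(97)/3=-16.41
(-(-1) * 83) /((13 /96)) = 7968 /13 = 612.92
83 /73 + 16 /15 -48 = -50147 /1095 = -45.80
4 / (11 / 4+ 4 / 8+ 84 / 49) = 112 / 139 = 0.81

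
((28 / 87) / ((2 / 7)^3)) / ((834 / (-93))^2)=2307361 / 13447416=0.17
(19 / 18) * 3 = 19 / 6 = 3.17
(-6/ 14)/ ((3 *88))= -1/ 616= -0.00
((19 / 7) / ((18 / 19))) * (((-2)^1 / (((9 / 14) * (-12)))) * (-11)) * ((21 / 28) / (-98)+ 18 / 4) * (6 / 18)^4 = -2330977 / 5143824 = -0.45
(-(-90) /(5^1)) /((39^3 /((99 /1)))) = 66 /2197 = 0.03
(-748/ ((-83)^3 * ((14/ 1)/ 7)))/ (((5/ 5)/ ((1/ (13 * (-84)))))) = -187/ 312195702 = -0.00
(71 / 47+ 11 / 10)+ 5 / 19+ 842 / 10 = 777569 / 8930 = 87.07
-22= -22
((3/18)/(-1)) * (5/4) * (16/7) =-10/21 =-0.48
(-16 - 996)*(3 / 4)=-759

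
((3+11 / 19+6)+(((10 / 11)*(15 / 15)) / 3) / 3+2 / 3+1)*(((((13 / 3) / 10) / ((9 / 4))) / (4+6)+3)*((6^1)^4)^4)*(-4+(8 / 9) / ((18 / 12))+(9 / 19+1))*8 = -148426440181498773504 / 99275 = -1495103905127159.64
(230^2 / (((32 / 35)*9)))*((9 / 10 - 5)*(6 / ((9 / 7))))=-26569025 / 216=-123004.75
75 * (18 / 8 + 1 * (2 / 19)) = 13425 / 76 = 176.64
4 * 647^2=1674436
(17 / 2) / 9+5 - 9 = -55 / 18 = -3.06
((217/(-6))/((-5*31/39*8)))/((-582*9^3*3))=-91/101826720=-0.00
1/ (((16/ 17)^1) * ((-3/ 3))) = -17/ 16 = -1.06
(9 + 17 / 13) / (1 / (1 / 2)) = 67 / 13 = 5.15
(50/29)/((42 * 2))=25/1218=0.02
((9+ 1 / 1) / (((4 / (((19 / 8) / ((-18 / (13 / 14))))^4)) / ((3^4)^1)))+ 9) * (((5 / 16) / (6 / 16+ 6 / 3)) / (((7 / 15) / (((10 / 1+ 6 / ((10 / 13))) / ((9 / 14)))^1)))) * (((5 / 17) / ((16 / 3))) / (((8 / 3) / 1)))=8208729108843925 / 5620802493874176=1.46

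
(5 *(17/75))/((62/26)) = 0.48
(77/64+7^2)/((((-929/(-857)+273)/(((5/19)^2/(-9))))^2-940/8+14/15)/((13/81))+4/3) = 0.00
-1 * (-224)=224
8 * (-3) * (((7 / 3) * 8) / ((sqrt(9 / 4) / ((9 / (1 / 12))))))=-32256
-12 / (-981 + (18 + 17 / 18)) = 216 / 17317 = 0.01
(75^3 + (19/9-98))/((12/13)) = 12337039/27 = 456927.37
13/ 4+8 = 45/ 4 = 11.25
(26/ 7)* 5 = 130/ 7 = 18.57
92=92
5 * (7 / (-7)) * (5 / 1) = -25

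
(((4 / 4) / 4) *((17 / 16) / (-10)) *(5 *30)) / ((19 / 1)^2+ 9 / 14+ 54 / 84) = -1785 / 162304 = -0.01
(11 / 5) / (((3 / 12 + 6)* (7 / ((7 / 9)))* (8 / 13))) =143 / 2250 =0.06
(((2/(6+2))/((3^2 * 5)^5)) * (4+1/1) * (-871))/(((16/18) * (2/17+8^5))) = -0.00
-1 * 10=-10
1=1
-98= -98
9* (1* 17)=153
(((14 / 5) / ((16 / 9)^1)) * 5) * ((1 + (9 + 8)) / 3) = 189 / 4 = 47.25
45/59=0.76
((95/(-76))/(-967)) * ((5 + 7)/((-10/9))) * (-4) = 54/967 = 0.06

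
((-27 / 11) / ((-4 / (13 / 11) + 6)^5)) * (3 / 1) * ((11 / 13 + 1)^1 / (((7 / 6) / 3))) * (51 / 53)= -187388721 / 681698402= -0.27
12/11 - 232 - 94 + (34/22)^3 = -321.22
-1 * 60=-60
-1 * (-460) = 460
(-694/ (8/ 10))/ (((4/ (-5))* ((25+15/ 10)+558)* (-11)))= -8675/ 51436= -0.17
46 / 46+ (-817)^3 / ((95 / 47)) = -1348995264 / 5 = -269799052.80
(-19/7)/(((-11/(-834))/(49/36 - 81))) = 7571747/462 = 16389.06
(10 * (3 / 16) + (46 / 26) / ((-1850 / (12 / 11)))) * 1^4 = 1983021 / 1058200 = 1.87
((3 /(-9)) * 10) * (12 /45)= -8 /9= -0.89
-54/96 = -9/16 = -0.56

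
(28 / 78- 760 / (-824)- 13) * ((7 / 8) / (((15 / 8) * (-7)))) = 47074 / 60255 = 0.78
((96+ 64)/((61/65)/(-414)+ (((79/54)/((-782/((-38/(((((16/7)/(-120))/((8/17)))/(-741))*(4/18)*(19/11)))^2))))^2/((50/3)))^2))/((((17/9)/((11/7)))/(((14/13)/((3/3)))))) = 27344951761760879297673600/979316900827195651098322975640261481805681935919660040572693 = 0.00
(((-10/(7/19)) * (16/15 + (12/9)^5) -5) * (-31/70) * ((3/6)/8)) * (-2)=-7821703/952560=-8.21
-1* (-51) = 51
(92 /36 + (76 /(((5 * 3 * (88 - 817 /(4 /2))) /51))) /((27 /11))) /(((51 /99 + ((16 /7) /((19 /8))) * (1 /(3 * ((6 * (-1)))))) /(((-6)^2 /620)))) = 845852469 /3019895225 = 0.28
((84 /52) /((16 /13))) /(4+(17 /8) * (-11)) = -21 /310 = -0.07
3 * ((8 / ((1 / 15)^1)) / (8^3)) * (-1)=-45 / 64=-0.70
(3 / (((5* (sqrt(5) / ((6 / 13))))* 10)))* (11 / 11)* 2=18* sqrt(5) / 1625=0.02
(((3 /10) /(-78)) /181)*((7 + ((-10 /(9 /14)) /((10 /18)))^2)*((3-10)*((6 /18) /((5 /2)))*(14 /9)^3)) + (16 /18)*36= 4124405564 /128650275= 32.06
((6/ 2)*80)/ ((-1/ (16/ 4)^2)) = -3840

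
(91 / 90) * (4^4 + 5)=2639 / 10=263.90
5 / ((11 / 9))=45 / 11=4.09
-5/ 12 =-0.42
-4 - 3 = -7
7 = 7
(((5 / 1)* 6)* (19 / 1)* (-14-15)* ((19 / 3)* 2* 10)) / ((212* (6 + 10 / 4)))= -1046900 / 901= -1161.93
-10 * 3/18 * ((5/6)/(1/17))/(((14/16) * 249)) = -1700/15687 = -0.11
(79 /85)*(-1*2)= -158 /85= -1.86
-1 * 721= -721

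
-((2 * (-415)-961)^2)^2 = -10289217397761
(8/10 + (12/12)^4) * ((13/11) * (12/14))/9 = 78/385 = 0.20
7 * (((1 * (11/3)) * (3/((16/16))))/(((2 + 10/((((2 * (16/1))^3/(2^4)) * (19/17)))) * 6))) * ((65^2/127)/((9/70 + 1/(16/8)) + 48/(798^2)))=19993381408000/59007625317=338.83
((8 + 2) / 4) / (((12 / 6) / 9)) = 45 / 4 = 11.25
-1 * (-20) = 20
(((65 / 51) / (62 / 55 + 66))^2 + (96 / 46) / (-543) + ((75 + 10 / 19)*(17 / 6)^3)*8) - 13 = 683484199656243715 / 49780390472496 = 13729.99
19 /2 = 9.50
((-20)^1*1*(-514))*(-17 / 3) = -174760 / 3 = -58253.33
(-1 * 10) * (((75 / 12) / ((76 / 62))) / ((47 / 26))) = -50375 / 1786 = -28.21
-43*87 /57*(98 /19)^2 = -11976188 /6859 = -1746.05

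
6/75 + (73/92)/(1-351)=2503/32200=0.08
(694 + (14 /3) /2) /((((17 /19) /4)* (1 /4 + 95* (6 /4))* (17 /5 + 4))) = 2.95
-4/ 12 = -1/ 3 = -0.33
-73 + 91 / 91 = -72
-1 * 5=-5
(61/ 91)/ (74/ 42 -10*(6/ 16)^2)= 5856/ 3107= 1.88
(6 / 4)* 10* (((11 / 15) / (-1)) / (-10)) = 11 / 10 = 1.10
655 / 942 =0.70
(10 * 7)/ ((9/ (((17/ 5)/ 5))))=5.29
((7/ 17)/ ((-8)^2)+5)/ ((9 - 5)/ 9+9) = 49023/ 92480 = 0.53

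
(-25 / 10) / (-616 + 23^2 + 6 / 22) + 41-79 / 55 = 39.59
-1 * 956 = -956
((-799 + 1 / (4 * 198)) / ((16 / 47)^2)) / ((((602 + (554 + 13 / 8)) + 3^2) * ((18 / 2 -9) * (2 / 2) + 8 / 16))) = -1397870663 / 118267776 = -11.82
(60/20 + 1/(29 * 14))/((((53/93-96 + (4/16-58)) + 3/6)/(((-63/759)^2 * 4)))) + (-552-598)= -5271505285066/4583915479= -1150.00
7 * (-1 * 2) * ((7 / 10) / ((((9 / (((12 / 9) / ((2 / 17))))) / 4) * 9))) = -6664 / 1215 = -5.48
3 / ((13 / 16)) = 48 / 13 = 3.69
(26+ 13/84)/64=2197/5376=0.41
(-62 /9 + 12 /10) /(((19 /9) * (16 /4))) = -64 /95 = -0.67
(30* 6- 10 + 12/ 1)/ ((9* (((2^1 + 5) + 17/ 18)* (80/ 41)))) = 287/ 220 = 1.30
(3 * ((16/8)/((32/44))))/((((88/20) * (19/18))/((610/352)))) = 41175/13376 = 3.08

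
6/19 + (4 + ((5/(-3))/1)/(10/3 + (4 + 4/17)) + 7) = 81375/7334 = 11.10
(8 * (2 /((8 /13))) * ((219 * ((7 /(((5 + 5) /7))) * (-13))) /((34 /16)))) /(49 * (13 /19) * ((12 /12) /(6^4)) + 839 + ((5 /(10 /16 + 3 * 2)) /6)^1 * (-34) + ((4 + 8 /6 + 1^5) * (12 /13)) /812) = -49967859850586496 /244372602421915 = -204.47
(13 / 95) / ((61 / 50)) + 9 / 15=4127 / 5795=0.71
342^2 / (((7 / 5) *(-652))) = -146205 / 1141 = -128.14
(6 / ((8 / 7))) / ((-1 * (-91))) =3 / 52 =0.06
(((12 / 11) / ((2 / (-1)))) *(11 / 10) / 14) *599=-1797 / 70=-25.67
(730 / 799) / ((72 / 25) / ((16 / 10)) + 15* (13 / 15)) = 1825 / 29563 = 0.06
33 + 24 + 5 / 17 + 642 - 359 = 5785 / 17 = 340.29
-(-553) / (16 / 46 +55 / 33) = 38157 / 139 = 274.51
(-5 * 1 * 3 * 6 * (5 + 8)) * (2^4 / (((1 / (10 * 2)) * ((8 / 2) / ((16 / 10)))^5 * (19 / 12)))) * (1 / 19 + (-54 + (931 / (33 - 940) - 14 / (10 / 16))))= 38339993862144 / 204641875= 187351.65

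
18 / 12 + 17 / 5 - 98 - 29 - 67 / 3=-4333 / 30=-144.43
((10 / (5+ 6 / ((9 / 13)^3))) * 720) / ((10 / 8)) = 1399680 / 5609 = 249.54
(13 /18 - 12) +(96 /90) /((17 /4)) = -16871 /1530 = -11.03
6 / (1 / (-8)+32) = 16 / 85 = 0.19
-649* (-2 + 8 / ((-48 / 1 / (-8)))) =432.67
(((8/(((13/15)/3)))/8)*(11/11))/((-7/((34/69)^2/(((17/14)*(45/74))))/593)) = -5967952/61893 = -96.42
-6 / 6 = -1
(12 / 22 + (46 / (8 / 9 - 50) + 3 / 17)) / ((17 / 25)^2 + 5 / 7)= -126875 / 695266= -0.18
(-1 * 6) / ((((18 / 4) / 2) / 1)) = -8 / 3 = -2.67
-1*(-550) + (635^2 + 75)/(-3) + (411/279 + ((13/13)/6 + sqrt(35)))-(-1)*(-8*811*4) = -9909689/62 + sqrt(35) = -159827.78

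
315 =315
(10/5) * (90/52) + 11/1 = 14.46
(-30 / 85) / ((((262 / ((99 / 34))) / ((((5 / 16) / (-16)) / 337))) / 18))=0.00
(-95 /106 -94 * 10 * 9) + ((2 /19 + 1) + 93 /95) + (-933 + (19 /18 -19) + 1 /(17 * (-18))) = -14497710911 /1540710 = -9409.76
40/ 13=3.08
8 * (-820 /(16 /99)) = -40590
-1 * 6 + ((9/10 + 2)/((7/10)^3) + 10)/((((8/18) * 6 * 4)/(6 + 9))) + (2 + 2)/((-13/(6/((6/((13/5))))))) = 525533/27440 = 19.15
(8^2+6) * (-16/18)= -560/9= -62.22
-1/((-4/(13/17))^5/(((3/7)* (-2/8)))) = -1113879/40710139904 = -0.00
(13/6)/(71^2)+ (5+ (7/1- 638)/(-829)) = 144465673/25073934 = 5.76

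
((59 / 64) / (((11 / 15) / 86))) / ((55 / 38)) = 144609 / 1936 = 74.69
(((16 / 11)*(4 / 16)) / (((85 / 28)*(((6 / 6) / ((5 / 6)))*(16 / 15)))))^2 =1225 / 139876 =0.01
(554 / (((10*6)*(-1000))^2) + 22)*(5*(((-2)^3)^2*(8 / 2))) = 39600000277 / 1406250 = 28160.00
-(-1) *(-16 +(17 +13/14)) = 27/14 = 1.93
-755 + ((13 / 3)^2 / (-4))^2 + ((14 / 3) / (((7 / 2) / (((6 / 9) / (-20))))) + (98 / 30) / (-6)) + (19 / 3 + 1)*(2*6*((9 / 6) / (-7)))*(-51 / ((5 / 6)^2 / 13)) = 3916777111 / 226800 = 17269.74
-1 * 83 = -83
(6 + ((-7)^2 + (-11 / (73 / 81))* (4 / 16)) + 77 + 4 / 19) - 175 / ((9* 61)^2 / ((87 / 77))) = 791909523475 / 6131300076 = 129.16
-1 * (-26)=26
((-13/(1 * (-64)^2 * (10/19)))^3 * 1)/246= -15069223/16904991277056000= -0.00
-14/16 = -7/8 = -0.88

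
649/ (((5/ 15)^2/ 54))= 315414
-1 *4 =-4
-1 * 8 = -8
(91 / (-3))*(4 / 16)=-91 / 12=-7.58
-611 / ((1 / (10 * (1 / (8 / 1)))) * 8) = -3055 / 32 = -95.47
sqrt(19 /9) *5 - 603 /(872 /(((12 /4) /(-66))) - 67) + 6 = 12901 /2139 + 5 *sqrt(19) /3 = 13.30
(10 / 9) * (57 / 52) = 95 / 78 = 1.22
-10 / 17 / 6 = -5 / 51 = -0.10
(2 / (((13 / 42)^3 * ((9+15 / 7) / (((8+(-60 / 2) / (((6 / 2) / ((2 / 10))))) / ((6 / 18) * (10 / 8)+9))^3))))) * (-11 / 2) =-354882705408 / 41210581217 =-8.61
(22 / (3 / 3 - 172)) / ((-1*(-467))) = -22 / 79857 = -0.00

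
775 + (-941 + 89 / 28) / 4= 60541 / 112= 540.54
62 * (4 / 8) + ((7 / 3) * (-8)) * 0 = 31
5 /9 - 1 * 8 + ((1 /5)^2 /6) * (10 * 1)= -332 /45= -7.38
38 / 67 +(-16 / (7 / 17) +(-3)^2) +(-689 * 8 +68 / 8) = -5189757 / 938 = -5532.79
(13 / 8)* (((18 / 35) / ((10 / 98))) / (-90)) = -91 / 1000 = -0.09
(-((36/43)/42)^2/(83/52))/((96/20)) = -390/7519883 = -0.00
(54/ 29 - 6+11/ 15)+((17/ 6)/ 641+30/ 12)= -83667/ 92945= -0.90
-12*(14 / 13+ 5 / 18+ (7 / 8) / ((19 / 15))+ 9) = -196433 / 1482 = -132.55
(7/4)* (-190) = -665/2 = -332.50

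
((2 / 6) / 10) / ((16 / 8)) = 1 / 60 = 0.02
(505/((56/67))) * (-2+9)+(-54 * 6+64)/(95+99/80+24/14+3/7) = 4226.73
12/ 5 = 2.40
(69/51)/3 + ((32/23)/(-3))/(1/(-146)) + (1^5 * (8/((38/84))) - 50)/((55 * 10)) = 139131438/2042975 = 68.10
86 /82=43 /41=1.05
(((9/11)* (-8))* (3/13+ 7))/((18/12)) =-4512/143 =-31.55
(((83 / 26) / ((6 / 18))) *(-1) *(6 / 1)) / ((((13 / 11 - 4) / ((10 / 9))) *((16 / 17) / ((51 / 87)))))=1319285 / 93496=14.11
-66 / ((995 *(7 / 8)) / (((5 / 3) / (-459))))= 176 / 639387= 0.00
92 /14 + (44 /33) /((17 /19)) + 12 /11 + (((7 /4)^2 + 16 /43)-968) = -2581311571 /2701776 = -955.41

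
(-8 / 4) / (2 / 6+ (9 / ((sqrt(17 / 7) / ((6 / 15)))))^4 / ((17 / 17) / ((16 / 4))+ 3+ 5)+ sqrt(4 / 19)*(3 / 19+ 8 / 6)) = -614953432870163750 / 1125832307721079173+ 25501962835937500*sqrt(19) / 1125832307721079173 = -0.45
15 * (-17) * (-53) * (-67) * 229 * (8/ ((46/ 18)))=-14929966440/ 23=-649128975.65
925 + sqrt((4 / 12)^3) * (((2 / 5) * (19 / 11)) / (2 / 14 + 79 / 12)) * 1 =1064 * sqrt(3) / 93225 + 925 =925.02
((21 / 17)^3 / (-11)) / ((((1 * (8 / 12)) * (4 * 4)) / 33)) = -83349 / 157216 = -0.53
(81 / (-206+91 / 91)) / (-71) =81 / 14555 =0.01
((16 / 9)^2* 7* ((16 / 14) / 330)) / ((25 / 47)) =48128 / 334125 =0.14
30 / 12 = 5 / 2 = 2.50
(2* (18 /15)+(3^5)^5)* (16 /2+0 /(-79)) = 33891544377816 /5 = 6778308875563.20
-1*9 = -9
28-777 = -749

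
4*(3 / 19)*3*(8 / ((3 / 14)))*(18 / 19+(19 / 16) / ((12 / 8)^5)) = 78.08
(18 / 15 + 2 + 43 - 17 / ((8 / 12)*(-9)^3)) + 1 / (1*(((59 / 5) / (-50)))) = 6021209 / 143370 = 42.00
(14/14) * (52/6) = 8.67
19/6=3.17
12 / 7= 1.71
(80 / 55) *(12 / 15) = 64 / 55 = 1.16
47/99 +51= 5096/99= 51.47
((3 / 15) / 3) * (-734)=-734 / 15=-48.93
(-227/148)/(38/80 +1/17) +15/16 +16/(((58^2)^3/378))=-247431610645303/127825152389616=-1.94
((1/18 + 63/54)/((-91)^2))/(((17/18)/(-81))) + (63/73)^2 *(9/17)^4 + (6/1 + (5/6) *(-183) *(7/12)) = -7334244108805079/88457657038296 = -82.91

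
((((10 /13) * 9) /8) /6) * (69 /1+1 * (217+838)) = 4215 /26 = 162.12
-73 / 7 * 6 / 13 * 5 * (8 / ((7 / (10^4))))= -175200000 / 637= -275039.25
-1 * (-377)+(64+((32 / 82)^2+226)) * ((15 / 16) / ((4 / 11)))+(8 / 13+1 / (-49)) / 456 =2197373448757 / 1953133728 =1125.05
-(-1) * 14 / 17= 14 / 17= 0.82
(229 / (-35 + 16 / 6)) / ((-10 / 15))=2061 / 194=10.62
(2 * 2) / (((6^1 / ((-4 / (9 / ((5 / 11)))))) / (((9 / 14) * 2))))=-0.17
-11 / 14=-0.79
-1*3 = -3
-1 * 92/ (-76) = 23/ 19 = 1.21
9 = 9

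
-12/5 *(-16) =192/5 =38.40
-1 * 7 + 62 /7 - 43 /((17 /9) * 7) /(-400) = 88787 /47600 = 1.87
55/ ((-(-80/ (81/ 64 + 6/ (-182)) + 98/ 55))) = 21716475/ 24922058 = 0.87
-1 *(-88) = 88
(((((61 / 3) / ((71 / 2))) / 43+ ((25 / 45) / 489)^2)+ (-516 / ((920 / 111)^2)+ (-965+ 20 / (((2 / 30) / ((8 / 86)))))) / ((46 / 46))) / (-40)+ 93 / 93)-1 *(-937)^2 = -439412292234040885379123 / 500501284170192000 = -877944.39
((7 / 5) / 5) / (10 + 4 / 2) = 7 / 300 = 0.02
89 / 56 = 1.59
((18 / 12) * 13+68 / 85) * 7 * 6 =4263 / 5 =852.60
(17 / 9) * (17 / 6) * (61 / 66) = 17629 / 3564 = 4.95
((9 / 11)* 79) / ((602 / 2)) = 0.21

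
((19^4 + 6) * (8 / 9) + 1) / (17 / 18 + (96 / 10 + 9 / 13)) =135541250 / 13147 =10309.67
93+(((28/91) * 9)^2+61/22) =103.44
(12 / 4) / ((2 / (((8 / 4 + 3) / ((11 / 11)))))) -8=-1 / 2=-0.50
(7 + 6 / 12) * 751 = 11265 / 2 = 5632.50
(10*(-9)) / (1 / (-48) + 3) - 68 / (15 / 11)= -171764 / 2145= -80.08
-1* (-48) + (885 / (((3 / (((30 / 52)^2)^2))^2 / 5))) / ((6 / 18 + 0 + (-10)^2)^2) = 908168502918224073 / 18919940877650176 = 48.00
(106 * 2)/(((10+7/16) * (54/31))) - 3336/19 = -14043080/85671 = -163.92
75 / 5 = 15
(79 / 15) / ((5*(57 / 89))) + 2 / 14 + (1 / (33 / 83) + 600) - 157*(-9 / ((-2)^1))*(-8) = 2059418437 / 329175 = 6256.30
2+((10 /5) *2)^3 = 66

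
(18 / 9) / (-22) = -1 / 11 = -0.09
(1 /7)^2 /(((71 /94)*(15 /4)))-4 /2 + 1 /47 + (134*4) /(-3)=-443050373 /2452695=-180.64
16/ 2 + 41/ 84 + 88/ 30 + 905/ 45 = 39731/ 1260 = 31.53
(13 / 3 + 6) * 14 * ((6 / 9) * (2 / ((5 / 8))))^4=455081984 / 151875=2996.42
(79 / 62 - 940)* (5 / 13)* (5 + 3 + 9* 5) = -1186405 / 62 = -19135.56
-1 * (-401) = 401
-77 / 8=-9.62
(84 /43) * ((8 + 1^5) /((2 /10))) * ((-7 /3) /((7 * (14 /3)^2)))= -405 /301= -1.35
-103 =-103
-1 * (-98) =98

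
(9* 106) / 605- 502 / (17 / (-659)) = 200161108 / 10285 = 19461.46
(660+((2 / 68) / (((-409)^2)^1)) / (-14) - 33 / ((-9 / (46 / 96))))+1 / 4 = 1897660923395 / 2866527216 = 662.01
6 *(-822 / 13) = -4932 / 13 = -379.38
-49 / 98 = -1 / 2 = -0.50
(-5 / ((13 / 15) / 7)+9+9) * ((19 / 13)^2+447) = -22088064 / 2197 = -10053.74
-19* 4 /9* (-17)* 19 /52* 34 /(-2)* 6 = -208658 /39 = -5350.21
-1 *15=-15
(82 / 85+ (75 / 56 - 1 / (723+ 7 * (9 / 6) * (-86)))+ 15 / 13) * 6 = 1928833 / 92820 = 20.78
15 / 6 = 5 / 2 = 2.50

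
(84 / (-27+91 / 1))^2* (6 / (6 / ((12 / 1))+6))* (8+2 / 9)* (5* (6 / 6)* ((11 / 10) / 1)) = 59829 / 832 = 71.91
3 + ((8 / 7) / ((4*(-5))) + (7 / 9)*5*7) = 9502 / 315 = 30.17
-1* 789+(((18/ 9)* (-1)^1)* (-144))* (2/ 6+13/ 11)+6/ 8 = -15483/ 44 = -351.89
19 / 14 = 1.36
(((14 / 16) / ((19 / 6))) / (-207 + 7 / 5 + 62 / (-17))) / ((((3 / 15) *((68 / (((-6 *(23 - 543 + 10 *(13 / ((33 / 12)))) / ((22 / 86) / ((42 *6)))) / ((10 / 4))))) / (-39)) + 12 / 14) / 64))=-94142647872000 / 954801620201281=-0.10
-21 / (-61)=21 / 61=0.34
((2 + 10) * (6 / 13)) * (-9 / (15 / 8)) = -1728 / 65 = -26.58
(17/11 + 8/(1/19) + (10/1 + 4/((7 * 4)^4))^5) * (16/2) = 94388936827085114814701669783947/117804903638801000597291008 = 801230.97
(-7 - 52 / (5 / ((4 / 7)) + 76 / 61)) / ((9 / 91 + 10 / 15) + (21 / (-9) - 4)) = 2.19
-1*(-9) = 9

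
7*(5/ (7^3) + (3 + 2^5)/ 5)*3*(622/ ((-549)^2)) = 498844/ 1640961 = 0.30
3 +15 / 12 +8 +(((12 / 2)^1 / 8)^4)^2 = 809377 / 65536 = 12.35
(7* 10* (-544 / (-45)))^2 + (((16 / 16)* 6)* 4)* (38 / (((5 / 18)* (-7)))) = 2028791264 / 2835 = 715623.02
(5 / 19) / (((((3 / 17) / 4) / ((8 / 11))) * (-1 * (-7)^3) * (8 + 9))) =160 / 215061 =0.00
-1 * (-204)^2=-41616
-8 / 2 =-4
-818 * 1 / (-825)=818 / 825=0.99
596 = 596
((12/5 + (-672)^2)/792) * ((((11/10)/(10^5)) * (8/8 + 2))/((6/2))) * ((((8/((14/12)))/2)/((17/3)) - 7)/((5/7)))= -0.06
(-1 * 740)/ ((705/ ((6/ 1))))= -296/ 47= -6.30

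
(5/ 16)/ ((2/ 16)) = 5/ 2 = 2.50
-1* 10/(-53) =0.19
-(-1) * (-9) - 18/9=-11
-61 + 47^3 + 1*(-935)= 102827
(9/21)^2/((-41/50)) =-450/2009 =-0.22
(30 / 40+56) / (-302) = -227 / 1208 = -0.19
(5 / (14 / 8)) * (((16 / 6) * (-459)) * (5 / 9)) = -13600 / 7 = -1942.86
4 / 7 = 0.57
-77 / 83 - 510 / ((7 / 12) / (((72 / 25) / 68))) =-110263 / 2905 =-37.96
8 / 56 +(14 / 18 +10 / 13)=1384 / 819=1.69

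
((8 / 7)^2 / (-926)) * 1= -32 / 22687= -0.00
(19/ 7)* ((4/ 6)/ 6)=19/ 63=0.30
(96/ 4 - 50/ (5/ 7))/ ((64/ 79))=-1817/ 32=-56.78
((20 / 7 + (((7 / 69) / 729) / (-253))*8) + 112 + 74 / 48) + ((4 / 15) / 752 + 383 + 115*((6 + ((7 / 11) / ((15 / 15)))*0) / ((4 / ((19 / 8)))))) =304500710267713 / 334952346960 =909.09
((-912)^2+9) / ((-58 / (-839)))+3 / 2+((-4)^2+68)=12031822.86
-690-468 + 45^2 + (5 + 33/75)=21811/25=872.44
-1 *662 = -662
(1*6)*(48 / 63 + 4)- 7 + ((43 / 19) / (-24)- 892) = -870.52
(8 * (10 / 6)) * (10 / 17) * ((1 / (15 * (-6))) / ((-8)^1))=5 / 459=0.01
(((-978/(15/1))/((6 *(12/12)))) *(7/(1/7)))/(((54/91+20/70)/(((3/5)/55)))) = -726817/110000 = -6.61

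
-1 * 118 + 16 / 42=-2470 / 21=-117.62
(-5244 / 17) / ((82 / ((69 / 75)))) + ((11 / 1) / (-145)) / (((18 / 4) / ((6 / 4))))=-5284957 / 1515975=-3.49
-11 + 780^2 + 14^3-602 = 610531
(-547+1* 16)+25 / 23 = -12188 / 23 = -529.91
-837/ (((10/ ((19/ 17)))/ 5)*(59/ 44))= -349866/ 1003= -348.82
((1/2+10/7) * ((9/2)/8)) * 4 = 243/56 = 4.34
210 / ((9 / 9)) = 210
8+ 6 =14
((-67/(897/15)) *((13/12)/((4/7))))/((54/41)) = -96145/59616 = -1.61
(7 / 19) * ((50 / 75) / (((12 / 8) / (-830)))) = -23240 / 171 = -135.91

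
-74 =-74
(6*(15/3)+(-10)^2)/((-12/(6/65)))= -1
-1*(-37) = 37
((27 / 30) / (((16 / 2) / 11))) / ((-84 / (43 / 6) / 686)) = -23177 / 320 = -72.43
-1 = -1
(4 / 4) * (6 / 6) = 1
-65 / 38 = -1.71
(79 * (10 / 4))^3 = 7703734.38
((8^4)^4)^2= 79228162514264337593543950336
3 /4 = 0.75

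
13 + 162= 175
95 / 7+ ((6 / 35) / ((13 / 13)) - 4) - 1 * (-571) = 20326 / 35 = 580.74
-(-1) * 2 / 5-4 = -18 / 5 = -3.60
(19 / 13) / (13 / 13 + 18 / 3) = 0.21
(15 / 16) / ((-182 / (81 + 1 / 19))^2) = 45375 / 244036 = 0.19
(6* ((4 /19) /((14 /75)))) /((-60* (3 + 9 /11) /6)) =-0.18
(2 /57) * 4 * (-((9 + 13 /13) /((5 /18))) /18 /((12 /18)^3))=-18 /19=-0.95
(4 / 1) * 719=2876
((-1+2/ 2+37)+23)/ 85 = 12/ 17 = 0.71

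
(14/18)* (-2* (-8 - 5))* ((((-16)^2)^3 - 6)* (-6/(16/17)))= -12977171935/6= -2162861989.17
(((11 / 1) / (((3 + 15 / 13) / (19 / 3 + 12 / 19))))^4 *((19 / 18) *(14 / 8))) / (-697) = -72711686330881965367 / 237075205431494016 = -306.70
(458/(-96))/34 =-229/1632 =-0.14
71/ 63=1.13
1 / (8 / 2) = 1 / 4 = 0.25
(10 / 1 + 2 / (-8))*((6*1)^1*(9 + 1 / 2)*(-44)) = -24453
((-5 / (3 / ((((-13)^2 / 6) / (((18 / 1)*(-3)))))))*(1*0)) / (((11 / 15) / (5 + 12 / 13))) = 0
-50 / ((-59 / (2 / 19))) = 100 / 1121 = 0.09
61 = 61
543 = 543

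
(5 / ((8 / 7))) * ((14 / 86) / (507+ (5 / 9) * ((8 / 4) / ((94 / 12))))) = 34545 / 24598408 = 0.00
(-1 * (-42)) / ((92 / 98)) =1029 / 23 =44.74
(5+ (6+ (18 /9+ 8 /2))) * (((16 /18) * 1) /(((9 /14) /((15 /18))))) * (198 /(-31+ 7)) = -13090 /81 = -161.60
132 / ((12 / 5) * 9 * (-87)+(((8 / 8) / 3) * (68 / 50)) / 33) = -163350 / 2325493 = -0.07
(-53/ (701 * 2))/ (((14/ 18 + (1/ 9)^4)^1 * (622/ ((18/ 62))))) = -3129597/ 137978289856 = -0.00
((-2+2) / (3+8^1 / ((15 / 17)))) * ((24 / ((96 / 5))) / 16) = 0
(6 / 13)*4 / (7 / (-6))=-144 / 91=-1.58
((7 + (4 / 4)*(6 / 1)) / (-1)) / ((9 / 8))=-104 / 9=-11.56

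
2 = 2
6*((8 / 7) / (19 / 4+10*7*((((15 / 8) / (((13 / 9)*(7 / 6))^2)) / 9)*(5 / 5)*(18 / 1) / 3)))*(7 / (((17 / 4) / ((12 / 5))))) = 10902528 / 14303545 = 0.76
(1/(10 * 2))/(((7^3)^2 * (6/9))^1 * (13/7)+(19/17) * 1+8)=51/148583180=0.00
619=619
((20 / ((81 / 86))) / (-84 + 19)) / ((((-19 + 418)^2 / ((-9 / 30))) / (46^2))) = 363952 / 279397755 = 0.00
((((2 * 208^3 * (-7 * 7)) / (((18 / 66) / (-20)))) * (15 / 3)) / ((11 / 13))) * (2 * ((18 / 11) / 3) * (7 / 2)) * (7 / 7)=16050459443200 / 11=1459132676654.55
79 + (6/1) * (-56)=-257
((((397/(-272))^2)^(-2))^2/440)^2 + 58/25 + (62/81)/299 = 64788307371363297060394328924879669243124932486348/27895213802365660130899276464456398527433866214475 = 2.32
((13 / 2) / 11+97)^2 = 4609609 / 484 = 9523.99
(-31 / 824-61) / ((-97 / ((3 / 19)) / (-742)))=-55978335 / 759316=-73.72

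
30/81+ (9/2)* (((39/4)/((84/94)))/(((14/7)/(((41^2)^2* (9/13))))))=48025322.37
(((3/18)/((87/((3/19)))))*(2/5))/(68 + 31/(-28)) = 28/15480345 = 0.00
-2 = -2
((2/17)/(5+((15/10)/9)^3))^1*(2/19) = 864/349163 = 0.00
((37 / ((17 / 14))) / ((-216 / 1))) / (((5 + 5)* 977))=-259 / 17937720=-0.00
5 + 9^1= 14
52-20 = 32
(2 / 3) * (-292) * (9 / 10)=-876 / 5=-175.20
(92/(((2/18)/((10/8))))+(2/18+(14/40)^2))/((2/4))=3726841/1800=2070.47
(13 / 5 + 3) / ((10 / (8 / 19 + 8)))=448 / 95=4.72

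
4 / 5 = 0.80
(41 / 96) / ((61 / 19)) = 779 / 5856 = 0.13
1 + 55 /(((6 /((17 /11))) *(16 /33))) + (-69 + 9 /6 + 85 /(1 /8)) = 20567 /32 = 642.72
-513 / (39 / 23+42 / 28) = -7866 / 49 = -160.53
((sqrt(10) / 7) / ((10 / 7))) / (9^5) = sqrt(10) / 590490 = 0.00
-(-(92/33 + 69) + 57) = 488/33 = 14.79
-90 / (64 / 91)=-4095 / 32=-127.97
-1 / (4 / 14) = -7 / 2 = -3.50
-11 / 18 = -0.61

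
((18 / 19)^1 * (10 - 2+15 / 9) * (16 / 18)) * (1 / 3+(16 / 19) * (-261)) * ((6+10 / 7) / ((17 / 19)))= -43116736 / 2907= -14832.04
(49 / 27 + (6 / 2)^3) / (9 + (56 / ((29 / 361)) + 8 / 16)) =45124 / 1106541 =0.04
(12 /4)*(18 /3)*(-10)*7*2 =-2520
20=20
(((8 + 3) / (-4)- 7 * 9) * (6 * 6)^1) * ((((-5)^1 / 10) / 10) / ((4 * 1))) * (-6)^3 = -63909 / 10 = -6390.90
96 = 96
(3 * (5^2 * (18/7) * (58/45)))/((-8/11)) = -4785/14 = -341.79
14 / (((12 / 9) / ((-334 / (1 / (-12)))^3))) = 676040069376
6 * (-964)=-5784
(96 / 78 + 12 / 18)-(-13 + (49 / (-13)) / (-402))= 1995 / 134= 14.89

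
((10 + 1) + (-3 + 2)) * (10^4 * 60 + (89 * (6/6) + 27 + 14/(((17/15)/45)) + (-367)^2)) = 125011350/17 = 7353608.82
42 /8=21 /4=5.25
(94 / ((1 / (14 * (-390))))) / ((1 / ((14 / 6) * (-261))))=312563160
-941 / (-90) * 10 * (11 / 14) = 10351 / 126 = 82.15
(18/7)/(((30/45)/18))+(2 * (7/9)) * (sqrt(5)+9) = 14 * sqrt(5)/9+584/7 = 86.91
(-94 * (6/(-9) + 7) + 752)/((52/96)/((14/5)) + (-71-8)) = -52640/26479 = -1.99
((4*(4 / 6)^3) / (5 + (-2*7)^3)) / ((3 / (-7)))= 224 / 221859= 0.00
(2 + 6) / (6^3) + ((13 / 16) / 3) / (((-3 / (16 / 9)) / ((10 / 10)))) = -10 / 81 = -0.12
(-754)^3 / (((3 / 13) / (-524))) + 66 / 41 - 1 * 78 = 973346389246.28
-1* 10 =-10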